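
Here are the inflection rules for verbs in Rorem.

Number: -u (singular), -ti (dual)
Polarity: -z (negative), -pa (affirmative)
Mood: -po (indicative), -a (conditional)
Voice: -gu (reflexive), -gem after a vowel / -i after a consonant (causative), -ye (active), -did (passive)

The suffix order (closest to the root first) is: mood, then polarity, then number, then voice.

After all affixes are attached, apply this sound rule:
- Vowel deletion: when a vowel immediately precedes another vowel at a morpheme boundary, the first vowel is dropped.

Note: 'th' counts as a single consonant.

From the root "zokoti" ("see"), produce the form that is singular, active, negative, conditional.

Attach mood conditional -a → zokotia.
Attach polarity negative -z → zokotiaz.
Attach number singular -u → zokotiazu.
Attach voice active -ye → zokotiazuye.
Apply vowel deletion: zokotiazuye → zokotazuye.

zokotazuye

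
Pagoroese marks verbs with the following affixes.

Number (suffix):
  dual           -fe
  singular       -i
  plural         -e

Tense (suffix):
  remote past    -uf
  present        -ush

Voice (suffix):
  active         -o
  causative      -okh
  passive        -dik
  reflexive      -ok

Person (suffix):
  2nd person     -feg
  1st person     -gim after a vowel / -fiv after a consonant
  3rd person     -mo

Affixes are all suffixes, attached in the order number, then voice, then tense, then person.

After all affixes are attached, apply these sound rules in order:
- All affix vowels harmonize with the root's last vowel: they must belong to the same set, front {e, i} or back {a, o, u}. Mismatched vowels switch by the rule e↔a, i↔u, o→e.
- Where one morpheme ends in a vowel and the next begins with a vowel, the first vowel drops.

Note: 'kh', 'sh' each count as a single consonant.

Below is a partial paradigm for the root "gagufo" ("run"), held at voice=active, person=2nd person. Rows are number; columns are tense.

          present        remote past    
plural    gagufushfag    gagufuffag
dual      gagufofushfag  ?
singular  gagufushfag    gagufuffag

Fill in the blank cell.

gagufofuffag

Attach number dual -fe → gagufofe.
Attach voice active -o → gagufofeo.
Attach tense remote past -uf → gagufofeouf.
Attach person 2nd person -feg → gagufofeouffeg.
Apply vowel harmony: gagufofeouffeg → gagufofaouffag.
Apply vowel deletion: gagufofaouffag → gagufofuffag.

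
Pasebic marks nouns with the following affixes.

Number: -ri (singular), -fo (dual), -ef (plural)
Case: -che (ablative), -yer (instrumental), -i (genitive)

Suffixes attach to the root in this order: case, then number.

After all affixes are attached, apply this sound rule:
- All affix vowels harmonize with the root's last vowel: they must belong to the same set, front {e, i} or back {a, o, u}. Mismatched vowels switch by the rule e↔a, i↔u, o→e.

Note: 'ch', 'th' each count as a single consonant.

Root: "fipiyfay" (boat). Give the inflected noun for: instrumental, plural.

Attach case instrumental -yer → fipiyfayyer.
Attach number plural -ef → fipiyfayyeref.
Apply vowel harmony: fipiyfayyeref → fipiyfayyaraf.

fipiyfayyaraf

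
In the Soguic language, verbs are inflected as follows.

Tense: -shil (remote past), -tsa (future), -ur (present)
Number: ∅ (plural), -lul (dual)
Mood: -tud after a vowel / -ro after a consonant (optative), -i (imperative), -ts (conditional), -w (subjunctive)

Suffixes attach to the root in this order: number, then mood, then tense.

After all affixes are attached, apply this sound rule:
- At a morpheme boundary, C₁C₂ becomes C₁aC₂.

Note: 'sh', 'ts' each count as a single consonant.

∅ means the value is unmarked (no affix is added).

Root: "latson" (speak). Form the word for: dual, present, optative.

Attach number dual -lul → latsonlul.
Attach mood optative -ro (after consonant 'l') → latsonlulro.
Attach tense present -ur → latsonlulrour.
Apply epenthesis: latsonlulrour → latsonalularour.

latsonalularour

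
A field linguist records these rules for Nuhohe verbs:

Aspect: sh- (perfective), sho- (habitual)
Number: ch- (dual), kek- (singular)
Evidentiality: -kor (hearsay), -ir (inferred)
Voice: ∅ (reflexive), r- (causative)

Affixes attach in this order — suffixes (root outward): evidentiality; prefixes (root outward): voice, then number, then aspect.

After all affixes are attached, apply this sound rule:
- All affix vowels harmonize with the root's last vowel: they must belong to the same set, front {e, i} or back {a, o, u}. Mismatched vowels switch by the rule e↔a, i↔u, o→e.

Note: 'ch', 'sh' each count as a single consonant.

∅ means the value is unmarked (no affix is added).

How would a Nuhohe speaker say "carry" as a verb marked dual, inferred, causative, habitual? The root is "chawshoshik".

shechrchawshoshikir

Attach evidentiality inferred -ir → chawshoshikir.
Attach voice causative r- → rchawshoshikir.
Attach number dual ch- → chrchawshoshikir.
Attach aspect habitual sho- → shochrchawshoshikir.
Apply vowel harmony: shochrchawshoshikir → shechrchawshoshikir.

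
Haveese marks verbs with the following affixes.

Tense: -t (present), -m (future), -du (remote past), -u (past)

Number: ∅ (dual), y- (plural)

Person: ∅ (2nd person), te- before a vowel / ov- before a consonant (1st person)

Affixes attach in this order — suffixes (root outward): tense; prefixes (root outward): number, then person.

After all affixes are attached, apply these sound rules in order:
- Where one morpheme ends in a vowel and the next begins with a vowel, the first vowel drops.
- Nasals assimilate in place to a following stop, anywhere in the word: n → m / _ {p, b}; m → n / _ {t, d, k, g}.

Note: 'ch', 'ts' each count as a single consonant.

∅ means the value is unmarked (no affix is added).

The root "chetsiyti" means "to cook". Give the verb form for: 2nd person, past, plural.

ychetsiytu

Attach tense past -u → chetsiytiu.
Attach number plural y- → ychetsiytiu.
person = 2nd person: zero marking, form stays ychetsiytiu.
Apply vowel deletion: ychetsiytiu → ychetsiytu.
Nasal assimilation: no change.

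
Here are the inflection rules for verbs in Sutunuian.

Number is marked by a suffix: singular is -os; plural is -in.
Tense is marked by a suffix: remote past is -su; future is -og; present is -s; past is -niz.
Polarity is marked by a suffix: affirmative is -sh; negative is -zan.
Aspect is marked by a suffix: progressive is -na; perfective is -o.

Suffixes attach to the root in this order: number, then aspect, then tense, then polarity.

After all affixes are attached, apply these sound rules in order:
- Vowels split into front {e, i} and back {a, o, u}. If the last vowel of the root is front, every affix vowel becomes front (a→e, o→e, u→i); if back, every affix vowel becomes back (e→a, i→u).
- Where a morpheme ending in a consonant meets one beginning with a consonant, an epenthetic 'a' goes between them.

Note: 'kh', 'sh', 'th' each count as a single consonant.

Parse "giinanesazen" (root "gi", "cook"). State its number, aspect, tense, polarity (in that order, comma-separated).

Segment: gi-in-na-s-zan.
number: -in → plural.
aspect: -na → progressive.
tense: -s → present.
polarity: -zan → negative.

plural, progressive, present, negative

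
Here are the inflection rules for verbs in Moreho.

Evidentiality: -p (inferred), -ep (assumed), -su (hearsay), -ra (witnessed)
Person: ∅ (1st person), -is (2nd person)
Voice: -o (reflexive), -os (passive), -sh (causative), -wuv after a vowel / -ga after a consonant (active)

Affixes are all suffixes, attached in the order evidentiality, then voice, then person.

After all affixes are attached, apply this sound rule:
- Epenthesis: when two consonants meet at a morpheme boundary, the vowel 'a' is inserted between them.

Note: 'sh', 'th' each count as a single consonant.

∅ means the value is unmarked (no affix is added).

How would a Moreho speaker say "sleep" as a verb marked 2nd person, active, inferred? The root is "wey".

Attach evidentiality inferred -p → weyp.
Attach voice active -ga (after consonant 'p') → weypga.
Attach person 2nd person -is → weypgais.
Apply epenthesis: weypgais → weyapagais.

weyapagais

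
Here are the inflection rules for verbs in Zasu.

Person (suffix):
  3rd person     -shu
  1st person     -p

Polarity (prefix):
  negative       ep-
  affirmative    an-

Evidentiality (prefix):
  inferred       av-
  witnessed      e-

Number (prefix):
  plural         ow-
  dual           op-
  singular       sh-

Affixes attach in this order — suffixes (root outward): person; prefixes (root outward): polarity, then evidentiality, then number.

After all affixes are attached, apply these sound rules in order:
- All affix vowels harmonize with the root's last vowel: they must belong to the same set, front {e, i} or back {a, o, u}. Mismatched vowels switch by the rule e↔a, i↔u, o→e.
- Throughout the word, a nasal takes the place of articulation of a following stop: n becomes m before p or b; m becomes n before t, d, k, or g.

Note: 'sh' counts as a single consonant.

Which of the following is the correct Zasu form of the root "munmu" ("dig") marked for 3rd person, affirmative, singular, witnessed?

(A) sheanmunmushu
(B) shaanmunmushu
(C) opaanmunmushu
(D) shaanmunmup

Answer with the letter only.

B

Attach polarity affirmative an- → anmunmu.
Attach evidentiality witnessed e- → eanmunmu.
Attach person 3rd person -shu → eanmunmushu.
Attach number singular sh- → sheanmunmushu.
Apply vowel harmony: sheanmunmushu → shaanmunmushu.
Nasal assimilation: no change.
So the correct form is shaanmunmushu, option (B).
(D) shaanmunmup is wrong: it uses 1st person instead of 3rd person for person.
(A) sheanmunmushu is wrong: it fails to apply the sound rule(s).
(C) opaanmunmushu is wrong: it uses dual instead of singular for number.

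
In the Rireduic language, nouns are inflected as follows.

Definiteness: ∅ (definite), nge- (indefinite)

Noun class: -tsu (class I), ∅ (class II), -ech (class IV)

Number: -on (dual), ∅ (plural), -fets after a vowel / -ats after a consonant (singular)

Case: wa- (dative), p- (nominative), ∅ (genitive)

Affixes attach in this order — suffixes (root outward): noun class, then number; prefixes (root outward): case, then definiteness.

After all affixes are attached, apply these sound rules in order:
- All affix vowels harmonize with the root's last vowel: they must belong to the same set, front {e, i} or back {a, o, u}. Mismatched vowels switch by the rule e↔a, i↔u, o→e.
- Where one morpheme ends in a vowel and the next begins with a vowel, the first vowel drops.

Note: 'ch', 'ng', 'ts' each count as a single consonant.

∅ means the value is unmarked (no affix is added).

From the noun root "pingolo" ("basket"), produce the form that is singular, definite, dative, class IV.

Attach noun class class IV -ech → pingoloech.
Attach number singular -ats (after consonant 'ch') → pingoloechats.
Attach case dative wa- → wapingoloechats.
definiteness = definite: zero marking, form stays wapingoloechats.
Apply vowel harmony: wapingoloechats → wapingoloachats.
Apply vowel deletion: wapingoloachats → wapingolachats.

wapingolachats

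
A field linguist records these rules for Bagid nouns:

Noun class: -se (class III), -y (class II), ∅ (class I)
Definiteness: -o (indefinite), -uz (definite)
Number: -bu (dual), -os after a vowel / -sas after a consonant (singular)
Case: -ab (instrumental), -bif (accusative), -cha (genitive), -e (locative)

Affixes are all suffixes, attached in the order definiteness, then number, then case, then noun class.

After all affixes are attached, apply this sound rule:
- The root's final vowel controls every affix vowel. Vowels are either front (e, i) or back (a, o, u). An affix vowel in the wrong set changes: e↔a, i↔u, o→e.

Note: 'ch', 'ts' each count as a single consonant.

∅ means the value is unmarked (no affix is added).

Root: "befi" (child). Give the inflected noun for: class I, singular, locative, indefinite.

befieese

Attach definiteness indefinite -o → befio.
Attach number singular -os (after vowel 'o') → befioos.
Attach case locative -e → befioose.
noun class = class I: zero marking, form stays befioose.
Apply vowel harmony: befioose → befieese.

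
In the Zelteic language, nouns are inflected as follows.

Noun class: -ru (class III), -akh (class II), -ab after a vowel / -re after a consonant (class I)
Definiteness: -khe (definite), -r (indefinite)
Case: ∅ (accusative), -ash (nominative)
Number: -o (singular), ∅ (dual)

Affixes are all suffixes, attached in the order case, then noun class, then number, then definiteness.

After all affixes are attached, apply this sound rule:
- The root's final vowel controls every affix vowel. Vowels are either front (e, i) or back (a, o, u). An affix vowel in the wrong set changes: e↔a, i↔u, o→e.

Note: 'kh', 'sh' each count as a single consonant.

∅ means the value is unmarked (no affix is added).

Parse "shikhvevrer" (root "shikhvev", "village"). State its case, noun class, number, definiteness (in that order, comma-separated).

accusative, class I, dual, indefinite

Segment: shikhvev-re-r.
case: ∅ → accusative.
noun class: -ab/re → class I.
number: ∅ → dual.
definiteness: -r → indefinite.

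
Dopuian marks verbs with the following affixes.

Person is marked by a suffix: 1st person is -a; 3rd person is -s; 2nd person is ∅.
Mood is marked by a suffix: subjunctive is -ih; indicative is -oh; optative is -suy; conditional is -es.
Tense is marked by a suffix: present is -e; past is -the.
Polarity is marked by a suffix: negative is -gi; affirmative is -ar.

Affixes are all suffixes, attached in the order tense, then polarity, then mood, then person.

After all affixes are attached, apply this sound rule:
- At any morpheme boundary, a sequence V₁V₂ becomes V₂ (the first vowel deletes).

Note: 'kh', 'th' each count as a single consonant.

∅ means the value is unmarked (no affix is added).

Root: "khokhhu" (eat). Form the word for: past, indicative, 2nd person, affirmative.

khokhhutharoh

Attach tense past -the → khokhhuthe.
Attach polarity affirmative -ar → khokhhuthear.
Attach mood indicative -oh → khokhhuthearoh.
person = 2nd person: zero marking, form stays khokhhuthearoh.
Apply vowel deletion: khokhhuthearoh → khokhhutharoh.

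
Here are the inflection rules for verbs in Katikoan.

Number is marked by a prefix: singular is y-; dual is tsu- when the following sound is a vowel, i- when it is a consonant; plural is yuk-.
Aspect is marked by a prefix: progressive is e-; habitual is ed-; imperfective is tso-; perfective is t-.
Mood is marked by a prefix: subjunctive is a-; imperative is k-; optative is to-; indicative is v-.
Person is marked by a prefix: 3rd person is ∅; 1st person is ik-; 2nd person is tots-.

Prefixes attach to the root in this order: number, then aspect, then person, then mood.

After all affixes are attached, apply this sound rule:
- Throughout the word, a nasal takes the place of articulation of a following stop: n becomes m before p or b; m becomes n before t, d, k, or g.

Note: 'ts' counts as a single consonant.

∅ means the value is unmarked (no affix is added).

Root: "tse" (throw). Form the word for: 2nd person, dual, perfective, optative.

tototstitse

Attach number dual i- (before consonant 'ts') → itse.
Attach aspect perfective t- → titse.
Attach person 2nd person tots- → totstitse.
Attach mood optative to- → tototstitse.
Nasal assimilation: no change.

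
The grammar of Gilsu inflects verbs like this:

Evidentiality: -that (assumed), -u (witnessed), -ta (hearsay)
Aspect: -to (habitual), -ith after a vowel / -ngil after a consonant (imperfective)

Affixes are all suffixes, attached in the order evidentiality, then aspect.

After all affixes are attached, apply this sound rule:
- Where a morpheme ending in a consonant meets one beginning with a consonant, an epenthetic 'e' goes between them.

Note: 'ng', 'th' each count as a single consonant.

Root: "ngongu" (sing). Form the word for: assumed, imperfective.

Attach evidentiality assumed -that → ngonguthat.
Attach aspect imperfective -ngil (after consonant 't') → ngonguthatngil.
Apply epenthesis: ngonguthatngil → ngonguthatengil.

ngonguthatengil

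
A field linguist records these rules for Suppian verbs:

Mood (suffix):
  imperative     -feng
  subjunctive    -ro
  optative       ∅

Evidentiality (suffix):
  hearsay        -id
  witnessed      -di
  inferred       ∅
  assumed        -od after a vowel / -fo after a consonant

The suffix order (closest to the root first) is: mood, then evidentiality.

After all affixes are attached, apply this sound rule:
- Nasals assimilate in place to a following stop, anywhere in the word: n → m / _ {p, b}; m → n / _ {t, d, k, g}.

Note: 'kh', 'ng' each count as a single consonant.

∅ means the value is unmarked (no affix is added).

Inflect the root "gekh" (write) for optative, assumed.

gekhfo

mood = optative: zero marking, form stays gekh.
Attach evidentiality assumed -fo (after consonant 'kh') → gekhfo.
Nasal assimilation: no change.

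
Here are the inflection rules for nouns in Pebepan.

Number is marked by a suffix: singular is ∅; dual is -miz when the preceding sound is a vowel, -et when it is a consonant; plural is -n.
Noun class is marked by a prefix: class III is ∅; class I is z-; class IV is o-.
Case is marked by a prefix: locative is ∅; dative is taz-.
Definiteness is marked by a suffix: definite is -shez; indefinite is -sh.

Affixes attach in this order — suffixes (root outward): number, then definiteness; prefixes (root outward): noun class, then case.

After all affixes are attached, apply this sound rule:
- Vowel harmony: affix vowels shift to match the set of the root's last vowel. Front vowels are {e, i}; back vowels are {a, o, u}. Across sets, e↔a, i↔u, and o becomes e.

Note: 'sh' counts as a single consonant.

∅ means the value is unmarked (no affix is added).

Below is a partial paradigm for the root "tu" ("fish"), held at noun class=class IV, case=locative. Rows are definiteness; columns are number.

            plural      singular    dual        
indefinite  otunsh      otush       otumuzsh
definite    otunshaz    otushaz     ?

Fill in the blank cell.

Attach number dual -miz (after vowel 'u') → tumiz.
Attach noun class class IV o- → otumiz.
case = locative: zero marking, form stays otumiz.
Attach definiteness definite -shez → otumizshez.
Apply vowel harmony: otumizshez → otumuzshaz.

otumuzshaz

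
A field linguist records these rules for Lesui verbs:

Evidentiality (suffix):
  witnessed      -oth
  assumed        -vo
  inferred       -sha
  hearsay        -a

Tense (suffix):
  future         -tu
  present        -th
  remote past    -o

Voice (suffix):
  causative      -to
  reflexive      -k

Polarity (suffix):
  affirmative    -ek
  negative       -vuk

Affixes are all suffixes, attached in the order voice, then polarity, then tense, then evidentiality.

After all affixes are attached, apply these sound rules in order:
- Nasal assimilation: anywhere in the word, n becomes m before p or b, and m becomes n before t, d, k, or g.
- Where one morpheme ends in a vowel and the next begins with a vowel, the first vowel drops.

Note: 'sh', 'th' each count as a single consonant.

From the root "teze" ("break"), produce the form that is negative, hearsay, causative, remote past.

tezetovuka

Attach voice causative -to → tezeto.
Attach polarity negative -vuk → tezetovuk.
Attach tense remote past -o → tezetovuko.
Attach evidentiality hearsay -a → tezetovukoa.
Nasal assimilation: no change.
Apply vowel deletion: tezetovukoa → tezetovuka.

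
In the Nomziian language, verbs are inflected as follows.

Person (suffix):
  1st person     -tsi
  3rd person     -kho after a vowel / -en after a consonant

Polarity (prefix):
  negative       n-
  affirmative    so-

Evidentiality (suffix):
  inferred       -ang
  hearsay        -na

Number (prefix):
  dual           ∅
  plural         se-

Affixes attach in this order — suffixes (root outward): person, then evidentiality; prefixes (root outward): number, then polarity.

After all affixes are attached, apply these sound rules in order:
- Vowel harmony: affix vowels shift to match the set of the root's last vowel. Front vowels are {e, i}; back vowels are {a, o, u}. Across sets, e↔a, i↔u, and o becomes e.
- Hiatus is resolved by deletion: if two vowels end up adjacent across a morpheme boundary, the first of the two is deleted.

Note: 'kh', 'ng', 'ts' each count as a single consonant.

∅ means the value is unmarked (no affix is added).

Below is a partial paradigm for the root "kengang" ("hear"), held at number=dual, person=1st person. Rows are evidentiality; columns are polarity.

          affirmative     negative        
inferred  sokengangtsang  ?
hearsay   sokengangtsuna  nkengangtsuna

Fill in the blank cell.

nkengangtsang

number = dual: zero marking, form stays kengang.
Attach polarity negative n- → nkengang.
Attach person 1st person -tsi → nkengangtsi.
Attach evidentiality inferred -ang → nkengangtsiang.
Apply vowel harmony: nkengangtsiang → nkengangtsuang.
Apply vowel deletion: nkengangtsuang → nkengangtsang.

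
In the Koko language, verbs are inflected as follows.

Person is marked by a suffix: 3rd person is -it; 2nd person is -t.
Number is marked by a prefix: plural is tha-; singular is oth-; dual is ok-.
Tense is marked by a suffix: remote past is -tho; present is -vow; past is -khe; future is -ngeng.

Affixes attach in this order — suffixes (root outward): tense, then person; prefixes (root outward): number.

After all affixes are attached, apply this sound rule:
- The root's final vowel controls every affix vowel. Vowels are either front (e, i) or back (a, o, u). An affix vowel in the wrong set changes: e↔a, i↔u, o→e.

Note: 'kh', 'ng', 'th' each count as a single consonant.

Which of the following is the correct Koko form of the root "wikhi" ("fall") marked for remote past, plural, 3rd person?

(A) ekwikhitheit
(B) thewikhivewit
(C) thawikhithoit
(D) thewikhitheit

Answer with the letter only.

D

Attach tense remote past -tho → wikhitho.
Attach person 3rd person -it → wikhithoit.
Attach number plural tha- → thawikhithoit.
Apply vowel harmony: thawikhithoit → thewikhitheit.
So the correct form is thewikhitheit, option (D).
(B) thewikhivewit is wrong: it uses present instead of remote past for tense.
(A) ekwikhitheit is wrong: it uses dual instead of plural for number.
(C) thawikhithoit is wrong: it fails to apply the sound rule(s).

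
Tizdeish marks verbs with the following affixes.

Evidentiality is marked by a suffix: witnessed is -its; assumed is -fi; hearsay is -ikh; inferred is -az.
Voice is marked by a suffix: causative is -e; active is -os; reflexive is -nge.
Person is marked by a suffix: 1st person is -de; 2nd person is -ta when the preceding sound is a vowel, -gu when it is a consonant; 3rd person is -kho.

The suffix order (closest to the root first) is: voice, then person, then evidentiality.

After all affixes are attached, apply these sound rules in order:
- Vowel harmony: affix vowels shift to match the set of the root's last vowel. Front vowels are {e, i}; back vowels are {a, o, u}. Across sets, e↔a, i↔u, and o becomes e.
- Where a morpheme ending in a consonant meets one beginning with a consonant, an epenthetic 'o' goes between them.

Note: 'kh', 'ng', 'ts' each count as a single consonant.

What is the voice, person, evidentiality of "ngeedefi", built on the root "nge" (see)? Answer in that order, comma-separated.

causative, 1st person, assumed

Segment: nge-e-de-fi.
voice: -e → causative.
person: -de → 1st person.
evidentiality: -fi → assumed.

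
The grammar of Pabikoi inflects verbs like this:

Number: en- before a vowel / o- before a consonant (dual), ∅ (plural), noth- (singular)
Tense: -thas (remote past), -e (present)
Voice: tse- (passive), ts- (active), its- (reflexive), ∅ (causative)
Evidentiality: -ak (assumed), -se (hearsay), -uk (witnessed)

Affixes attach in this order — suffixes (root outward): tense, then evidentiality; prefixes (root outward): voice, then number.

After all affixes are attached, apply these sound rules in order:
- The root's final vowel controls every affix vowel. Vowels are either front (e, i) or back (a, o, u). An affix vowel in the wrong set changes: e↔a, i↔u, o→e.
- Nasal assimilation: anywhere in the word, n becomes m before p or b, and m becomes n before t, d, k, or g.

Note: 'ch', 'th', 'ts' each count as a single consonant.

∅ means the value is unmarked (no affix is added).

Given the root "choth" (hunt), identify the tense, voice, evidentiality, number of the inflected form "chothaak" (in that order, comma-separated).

Segment: choth-e-ak.
tense: -e → present.
voice: ∅ → causative.
evidentiality: -ak → assumed.
number: ∅ → plural.

present, causative, assumed, plural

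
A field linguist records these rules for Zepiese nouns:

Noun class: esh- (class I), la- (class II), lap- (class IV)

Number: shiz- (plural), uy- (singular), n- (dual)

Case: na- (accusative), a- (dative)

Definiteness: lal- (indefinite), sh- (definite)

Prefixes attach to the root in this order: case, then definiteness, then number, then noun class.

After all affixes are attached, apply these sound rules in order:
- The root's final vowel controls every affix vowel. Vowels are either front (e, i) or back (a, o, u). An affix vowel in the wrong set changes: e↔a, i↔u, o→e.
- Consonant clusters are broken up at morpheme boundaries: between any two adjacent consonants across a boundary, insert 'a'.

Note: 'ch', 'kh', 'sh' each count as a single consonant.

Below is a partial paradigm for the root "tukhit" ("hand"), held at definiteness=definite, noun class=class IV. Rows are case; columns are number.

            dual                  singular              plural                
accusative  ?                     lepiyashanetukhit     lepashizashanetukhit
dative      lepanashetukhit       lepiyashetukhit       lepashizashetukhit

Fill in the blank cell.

lepanashanetukhit

Attach case accusative na- → natukhit.
Attach definiteness definite sh- → shnatukhit.
Attach number dual n- → nshnatukhit.
Attach noun class class IV lap- → lapnshnatukhit.
Apply vowel harmony: lapnshnatukhit → lepnshnetukhit.
Apply epenthesis: lepnshnetukhit → lepanashanetukhit.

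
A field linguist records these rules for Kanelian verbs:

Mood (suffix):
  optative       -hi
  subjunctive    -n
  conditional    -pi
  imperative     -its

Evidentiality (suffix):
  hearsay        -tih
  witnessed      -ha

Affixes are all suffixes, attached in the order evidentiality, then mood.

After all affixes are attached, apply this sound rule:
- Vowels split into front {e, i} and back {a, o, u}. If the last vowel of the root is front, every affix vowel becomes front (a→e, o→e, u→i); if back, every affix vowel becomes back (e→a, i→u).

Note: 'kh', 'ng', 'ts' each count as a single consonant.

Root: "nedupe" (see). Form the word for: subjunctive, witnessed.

nedupehen

Attach evidentiality witnessed -ha → nedupeha.
Attach mood subjunctive -n → nedupehan.
Apply vowel harmony: nedupehan → nedupehen.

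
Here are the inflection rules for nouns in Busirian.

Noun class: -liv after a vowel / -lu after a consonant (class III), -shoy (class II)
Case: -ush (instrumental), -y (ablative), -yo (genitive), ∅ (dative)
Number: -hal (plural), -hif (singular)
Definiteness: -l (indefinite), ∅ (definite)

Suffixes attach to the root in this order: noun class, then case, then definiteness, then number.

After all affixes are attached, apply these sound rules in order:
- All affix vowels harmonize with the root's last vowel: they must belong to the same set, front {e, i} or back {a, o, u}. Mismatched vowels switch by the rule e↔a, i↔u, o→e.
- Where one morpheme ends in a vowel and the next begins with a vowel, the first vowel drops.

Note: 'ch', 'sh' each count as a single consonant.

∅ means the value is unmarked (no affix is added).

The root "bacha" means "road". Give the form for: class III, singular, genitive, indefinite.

Attach noun class class III -liv (after vowel 'a') → bachaliv.
Attach case genitive -yo → bachalivyo.
Attach definiteness indefinite -l → bachalivyol.
Attach number singular -hif → bachalivyolhif.
Apply vowel harmony: bachalivyolhif → bachaluvyolhuf.
Vowel deletion: no change.

bachaluvyolhuf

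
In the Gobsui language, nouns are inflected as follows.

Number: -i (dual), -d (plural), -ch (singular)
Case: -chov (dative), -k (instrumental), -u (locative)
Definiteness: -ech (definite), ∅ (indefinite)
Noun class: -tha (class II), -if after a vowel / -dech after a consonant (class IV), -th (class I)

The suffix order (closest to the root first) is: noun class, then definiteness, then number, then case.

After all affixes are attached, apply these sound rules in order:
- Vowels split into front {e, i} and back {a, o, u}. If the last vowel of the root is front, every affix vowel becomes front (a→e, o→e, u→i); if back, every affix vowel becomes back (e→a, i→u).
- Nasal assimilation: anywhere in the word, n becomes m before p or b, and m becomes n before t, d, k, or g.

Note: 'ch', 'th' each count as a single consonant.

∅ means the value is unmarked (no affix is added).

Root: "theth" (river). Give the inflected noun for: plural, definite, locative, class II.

Attach noun class class II -tha → theththa.
Attach definiteness definite -ech → theththaech.
Attach number plural -d → theththaechd.
Attach case locative -u → theththaechdu.
Apply vowel harmony: theththaechdu → theththeechdi.
Nasal assimilation: no change.

theththeechdi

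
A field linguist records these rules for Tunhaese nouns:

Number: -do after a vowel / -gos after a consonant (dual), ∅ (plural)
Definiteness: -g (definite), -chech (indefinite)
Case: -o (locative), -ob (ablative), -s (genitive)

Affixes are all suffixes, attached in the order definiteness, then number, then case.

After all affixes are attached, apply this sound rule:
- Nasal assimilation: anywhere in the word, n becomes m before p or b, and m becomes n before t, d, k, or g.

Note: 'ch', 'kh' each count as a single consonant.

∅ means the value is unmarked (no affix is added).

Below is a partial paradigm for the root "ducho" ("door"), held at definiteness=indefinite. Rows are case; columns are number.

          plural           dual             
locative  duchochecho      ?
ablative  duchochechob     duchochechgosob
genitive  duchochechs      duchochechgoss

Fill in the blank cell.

Attach definiteness indefinite -chech → duchochech.
Attach number dual -gos (after consonant 'ch') → duchochechgos.
Attach case locative -o → duchochechgoso.
Nasal assimilation: no change.

duchochechgoso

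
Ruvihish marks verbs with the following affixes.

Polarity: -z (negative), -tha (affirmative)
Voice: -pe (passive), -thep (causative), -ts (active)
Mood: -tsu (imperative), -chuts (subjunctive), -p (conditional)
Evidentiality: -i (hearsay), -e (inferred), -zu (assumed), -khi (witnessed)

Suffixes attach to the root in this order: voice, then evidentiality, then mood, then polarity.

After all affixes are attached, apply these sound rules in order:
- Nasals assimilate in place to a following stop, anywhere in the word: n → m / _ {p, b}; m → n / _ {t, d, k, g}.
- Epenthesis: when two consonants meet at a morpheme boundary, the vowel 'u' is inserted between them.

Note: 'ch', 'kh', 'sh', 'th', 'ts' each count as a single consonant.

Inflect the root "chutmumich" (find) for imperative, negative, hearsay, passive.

Attach voice passive -pe → chutmumichpe.
Attach evidentiality hearsay -i → chutmumichpei.
Attach mood imperative -tsu → chutmumichpeitsu.
Attach polarity negative -z → chutmumichpeitsuz.
Nasal assimilation: no change.
Apply epenthesis: chutmumichpeitsuz → chutmumichupeitsuz.

chutmumichupeitsuz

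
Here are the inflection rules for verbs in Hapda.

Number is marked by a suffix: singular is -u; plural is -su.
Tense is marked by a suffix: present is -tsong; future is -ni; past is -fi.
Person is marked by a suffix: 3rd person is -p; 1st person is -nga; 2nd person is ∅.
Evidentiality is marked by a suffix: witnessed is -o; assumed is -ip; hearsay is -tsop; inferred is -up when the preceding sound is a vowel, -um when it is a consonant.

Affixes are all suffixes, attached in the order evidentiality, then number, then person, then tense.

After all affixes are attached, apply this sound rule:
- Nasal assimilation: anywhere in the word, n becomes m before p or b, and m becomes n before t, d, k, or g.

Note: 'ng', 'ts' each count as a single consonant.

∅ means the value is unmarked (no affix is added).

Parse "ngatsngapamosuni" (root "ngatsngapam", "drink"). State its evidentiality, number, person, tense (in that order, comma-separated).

witnessed, plural, 2nd person, future

Segment: ngatsngapam-o-su-ni.
evidentiality: -o → witnessed.
number: -su → plural.
person: ∅ → 2nd person.
tense: -ni → future.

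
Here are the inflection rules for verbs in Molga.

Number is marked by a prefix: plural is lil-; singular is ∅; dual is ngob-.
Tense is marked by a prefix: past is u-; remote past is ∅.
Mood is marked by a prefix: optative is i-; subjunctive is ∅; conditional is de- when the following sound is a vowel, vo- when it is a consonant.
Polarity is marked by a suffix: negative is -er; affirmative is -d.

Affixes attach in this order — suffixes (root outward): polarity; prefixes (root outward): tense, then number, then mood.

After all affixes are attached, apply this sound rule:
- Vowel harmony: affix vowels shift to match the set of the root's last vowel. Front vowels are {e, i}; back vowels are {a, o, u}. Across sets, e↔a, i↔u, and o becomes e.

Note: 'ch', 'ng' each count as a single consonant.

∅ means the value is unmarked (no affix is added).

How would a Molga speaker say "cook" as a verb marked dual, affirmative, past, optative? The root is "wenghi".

Attach tense past u- → uwenghi.
Attach number dual ngob- → ngobuwenghi.
Attach mood optative i- → ingobuwenghi.
Attach polarity affirmative -d → ingobuwenghid.
Apply vowel harmony: ingobuwenghid → ingebiwenghid.

ingebiwenghid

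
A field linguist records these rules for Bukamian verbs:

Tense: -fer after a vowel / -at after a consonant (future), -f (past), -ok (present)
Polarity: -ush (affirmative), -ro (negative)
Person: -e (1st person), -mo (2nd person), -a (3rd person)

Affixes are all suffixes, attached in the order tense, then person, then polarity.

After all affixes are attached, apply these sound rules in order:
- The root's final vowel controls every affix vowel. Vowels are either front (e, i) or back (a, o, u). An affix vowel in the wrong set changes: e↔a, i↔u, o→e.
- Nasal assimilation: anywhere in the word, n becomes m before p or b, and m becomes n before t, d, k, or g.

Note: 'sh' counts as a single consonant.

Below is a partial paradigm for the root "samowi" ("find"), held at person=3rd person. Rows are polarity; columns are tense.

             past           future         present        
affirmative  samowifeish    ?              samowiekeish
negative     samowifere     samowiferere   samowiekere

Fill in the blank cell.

Attach tense future -fer (after vowel 'i') → samowifer.
Attach person 3rd person -a → samowifera.
Attach polarity affirmative -ush → samowiferaush.
Apply vowel harmony: samowiferaush → samowifereish.
Nasal assimilation: no change.

samowifereish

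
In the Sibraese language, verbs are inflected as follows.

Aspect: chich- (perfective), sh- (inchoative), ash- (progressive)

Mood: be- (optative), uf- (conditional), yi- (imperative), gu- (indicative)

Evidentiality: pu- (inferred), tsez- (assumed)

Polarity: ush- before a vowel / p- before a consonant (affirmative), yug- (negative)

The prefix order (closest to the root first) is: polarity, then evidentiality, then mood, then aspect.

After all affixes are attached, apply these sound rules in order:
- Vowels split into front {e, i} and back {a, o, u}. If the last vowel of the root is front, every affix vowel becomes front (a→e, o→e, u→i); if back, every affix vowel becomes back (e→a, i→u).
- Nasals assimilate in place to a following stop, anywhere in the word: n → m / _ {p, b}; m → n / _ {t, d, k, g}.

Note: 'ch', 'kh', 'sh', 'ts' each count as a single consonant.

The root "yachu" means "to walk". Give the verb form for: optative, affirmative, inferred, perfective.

chuchbapupyachu

Attach polarity affirmative p- (before consonant 'y') → pyachu.
Attach evidentiality inferred pu- → pupyachu.
Attach mood optative be- → bepupyachu.
Attach aspect perfective chich- → chichbepupyachu.
Apply vowel harmony: chichbepupyachu → chuchbapupyachu.
Nasal assimilation: no change.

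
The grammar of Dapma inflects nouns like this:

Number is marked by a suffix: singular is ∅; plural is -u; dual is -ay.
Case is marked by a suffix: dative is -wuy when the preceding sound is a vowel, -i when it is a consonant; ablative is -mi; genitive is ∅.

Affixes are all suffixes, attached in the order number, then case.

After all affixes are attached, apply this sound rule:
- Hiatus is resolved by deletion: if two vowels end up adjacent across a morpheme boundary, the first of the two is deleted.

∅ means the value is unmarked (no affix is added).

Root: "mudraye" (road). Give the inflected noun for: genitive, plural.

mudrayu

Attach number plural -u → mudrayeu.
case = genitive: zero marking, form stays mudrayeu.
Apply vowel deletion: mudrayeu → mudrayu.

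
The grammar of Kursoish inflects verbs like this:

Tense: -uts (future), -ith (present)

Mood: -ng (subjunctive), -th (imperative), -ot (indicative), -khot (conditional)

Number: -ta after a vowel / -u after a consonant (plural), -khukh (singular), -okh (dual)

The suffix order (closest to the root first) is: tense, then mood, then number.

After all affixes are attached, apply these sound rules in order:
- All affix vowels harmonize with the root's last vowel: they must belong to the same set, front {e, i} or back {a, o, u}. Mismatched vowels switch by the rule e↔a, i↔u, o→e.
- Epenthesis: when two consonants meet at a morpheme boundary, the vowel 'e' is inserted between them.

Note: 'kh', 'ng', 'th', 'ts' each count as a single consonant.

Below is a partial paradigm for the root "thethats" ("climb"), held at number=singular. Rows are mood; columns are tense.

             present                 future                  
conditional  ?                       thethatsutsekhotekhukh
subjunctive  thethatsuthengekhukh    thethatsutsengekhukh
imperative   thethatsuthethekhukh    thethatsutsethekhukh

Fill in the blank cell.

Attach tense present -ith → thethatsith.
Attach mood conditional -khot → thethatsithkhot.
Attach number singular -khukh → thethatsithkhotkhukh.
Apply vowel harmony: thethatsithkhotkhukh → thethatsuthkhotkhukh.
Apply epenthesis: thethatsuthkhotkhukh → thethatsuthekhotekhukh.

thethatsuthekhotekhukh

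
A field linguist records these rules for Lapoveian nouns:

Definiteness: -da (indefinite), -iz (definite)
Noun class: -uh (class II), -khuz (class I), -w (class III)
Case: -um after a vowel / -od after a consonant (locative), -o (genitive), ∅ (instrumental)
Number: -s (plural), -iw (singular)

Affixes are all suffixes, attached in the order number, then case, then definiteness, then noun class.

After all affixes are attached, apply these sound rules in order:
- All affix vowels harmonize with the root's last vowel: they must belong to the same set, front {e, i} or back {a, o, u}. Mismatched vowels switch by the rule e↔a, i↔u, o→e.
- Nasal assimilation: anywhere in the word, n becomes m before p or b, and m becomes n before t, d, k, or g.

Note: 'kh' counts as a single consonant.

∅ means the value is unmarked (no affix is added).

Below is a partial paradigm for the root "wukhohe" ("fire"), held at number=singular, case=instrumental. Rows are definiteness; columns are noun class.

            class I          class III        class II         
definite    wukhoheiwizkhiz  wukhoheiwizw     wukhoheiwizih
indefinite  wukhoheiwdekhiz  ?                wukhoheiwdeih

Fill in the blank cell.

Attach number singular -iw → wukhoheiw.
case = instrumental: zero marking, form stays wukhoheiw.
Attach definiteness indefinite -da → wukhoheiwda.
Attach noun class class III -w → wukhoheiwdaw.
Apply vowel harmony: wukhoheiwdaw → wukhoheiwdew.
Nasal assimilation: no change.

wukhoheiwdew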